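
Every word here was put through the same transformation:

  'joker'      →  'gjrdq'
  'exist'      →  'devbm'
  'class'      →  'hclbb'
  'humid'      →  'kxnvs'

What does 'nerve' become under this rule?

j(9)→g(6) and o(14)→j(9) fit y≡11x+11 (mod 26); the inverse of 11 mod 26 is 19. Treating letters as 0–25, the rule is x ↦ 11x + 11 (mod 26).
Applying it to nerve: n(13)→11·13+11≡24=y; e(4)→11·4+11≡3=d; r(17)→11·17+11≡16=q; v(21)→11·21+11≡8=i; e(4)→11·4+11≡3=d (all mod 26).

ydqid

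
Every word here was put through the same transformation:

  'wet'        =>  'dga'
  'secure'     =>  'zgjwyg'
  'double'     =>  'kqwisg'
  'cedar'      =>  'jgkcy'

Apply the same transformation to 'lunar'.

swucy

The rule splits by letter class: vowels +2, consonants +7.
For lunar: l(cons)+7=s, u(vowel)+2=w, n(cons)+7=u, a(vowel)+2=c, r(cons)+7=y.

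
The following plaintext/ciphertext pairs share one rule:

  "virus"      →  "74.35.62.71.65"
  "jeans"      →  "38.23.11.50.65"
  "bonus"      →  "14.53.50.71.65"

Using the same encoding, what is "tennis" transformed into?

v(#22)→74 and i(#9)→35: differences scale by 3, so n = 3·pos + 8. With a=1..z=26, the number is 3·pos + 8.
On tennis: t=20→68, e=5→23, n=14→50, n=14→50, i=9→35, s=19→65.

68.23.50.50.35.65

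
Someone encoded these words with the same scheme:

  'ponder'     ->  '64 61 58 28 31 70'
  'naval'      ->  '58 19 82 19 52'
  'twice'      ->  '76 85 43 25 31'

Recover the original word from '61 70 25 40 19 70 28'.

p(#16)→64 and o(#15)→61: differences scale by 3, so n = 3·pos + 16. The formula is n = 3×(alphabet index, a=1) + 16.
Reversing it on 61 70 25 40 19 70 28: 61→(61−16)÷3=15=o, 70→(70−16)÷3=18=r, 25→(25−16)÷3=3=c, 40→(40−16)÷3=8=h, 19→(19−16)÷3=1=a, 70→(70−16)÷3=18=r, 28→(28−16)÷3=4=d.

orchard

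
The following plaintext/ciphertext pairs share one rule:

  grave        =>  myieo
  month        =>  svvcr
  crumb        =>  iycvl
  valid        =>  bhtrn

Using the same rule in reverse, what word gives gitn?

In grave: g→m is +6, r→y is +7, a→i is +8, v→e is +9 — the shift increases by 1 each position. Each letter shifts forward by (position + 6), i.e. 6, 7, 8, … — the shift grows by one for each successive letter.
Reversing it on gitn: g−6=a, i−7=b, t−8=l, n−9=e.

able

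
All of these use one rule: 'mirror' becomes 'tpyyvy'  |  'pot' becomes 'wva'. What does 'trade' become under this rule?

ayhkl

Compare letters: m→t is +7, i→p is +7, r→y is +7 — a constant shift. It's a constant shift of +7 (ROT7).
For trade: t+7=a, r+7=y, a+7=h, d+7=k, e+7=l.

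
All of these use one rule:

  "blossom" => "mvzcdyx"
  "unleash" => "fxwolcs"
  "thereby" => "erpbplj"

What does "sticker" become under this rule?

ddtmvoc

Shifts by position in blossom: pos 0: b→m (+11), pos 1: l→v (+10), pos 2: o→z (+11), pos 3: s→c (+10) — repeating every 2. The shifts repeat in a cycle of length 2: positions 0,1,… shift by +11, +10, then the pattern repeats.
For sticker: s+11=d, t+10=d, i+11=t, c+10=m, k+11=v, e+10=o, r+11=c.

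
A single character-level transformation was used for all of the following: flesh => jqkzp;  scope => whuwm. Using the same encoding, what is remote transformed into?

Letter i (0-indexed) is shifted by i+4, so successive shifts are 4, 5, 6, ….
Applying it to remote: r+4=v, e+5=j, m+6=s, o+7=v, t+8=b, e+9=n.

vjsvbn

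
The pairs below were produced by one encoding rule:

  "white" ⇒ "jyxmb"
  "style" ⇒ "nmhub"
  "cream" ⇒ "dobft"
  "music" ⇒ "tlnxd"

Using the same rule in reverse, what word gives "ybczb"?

hedge

Each letter's alphabet position (a=0..z=25) is mapped through 25·x+5 mod 26 — an affine cipher.
Decoding ybczb: y(24)→25·(24−5)≡7=h; b(1)→25·(1−5)≡4=e; c(2)→25·(2−5)≡3=d; z(25)→25·(25−5)≡6=g; b(1)→25·(1−5)≡4=e (all mod 26).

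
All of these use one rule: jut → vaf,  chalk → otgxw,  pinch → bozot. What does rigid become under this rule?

dosop

The shift depends on letter class: consonant j→v is +12, but vowel u→a is +6. Two shifts are in play — +6 for a/e/i/o/u, +12 for every other letter.
On rigid: r(cons)+12=d, i(vowel)+6=o, g(cons)+12=s, i(vowel)+6=o, d(cons)+12=p.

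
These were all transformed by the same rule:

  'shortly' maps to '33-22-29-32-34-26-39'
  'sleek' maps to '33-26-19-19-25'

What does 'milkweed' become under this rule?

27-23-26-25-37-19-19-18

s is letter #19 and maps to 33: an offset of 14. Each letter is replaced by its alphabet position (a=1..z=26) + 14.
On milkweed: m=13→27, i=9→23, l=12→26, k=11→25, w=23→37, e=5→19, e=5→19, d=4→18.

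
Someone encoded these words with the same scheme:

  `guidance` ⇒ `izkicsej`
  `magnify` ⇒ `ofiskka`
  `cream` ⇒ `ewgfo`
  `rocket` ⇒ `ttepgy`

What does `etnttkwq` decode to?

colorful

Shifts by position in guidance: pos 0: g→i (+2), pos 1: u→z (+5), pos 2: i→k (+2), pos 3: d→i (+5) — repeating every 2. A repeating key of period 2 is used — shifts +2, +5 over and over.
Decoding etnttkwq: e−2=c, t−5=o, n−2=l, t−5=o, t−2=r, k−5=f, w−2=u, q−5=l.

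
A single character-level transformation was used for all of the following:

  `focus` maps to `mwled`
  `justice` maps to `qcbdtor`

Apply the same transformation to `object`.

vjsonf

In focus: f→m is +7, o→w is +8, c→l is +9, u→e is +10 — the shift increases by 1 each position. Letter i (0-indexed) is shifted by i+7, so successive shifts are 7, 8, 9, ….
On object: o+7=v, b+8=j, j+9=s, e+10=o, c+11=n, t+12=f.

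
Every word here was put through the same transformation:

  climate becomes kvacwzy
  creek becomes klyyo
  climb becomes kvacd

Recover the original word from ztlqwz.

throat

c(2)→k(10) and l(11)→v(21) fit y≡7x+22 (mod 26); the inverse of 7 mod 26 is 15. This is an affine cipher: with a=0,…,z=25, each position x becomes (7x+22) mod 26.
Undoing it on ztlqwz: z(25)→15·(25−22)≡19=t; t(19)→15·(19−22)≡7=h; l(11)→15·(11−22)≡17=r; q(16)→15·(16−22)≡14=o; w(22)→15·(22−22)≡0=a; z(25)→15·(25−22)≡19=t (all mod 26).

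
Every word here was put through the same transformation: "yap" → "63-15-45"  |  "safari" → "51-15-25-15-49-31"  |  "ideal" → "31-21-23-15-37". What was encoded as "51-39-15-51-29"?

With a=1..z=26, the number is 2·pos + 13.
Reversing it on 51-39-15-51-29: 51→(51−13)÷2=19=s, 39→(39−13)÷2=13=m, 15→(15−13)÷2=1=a, 51→(51−13)÷2=19=s, 29→(29−13)÷2=8=h.

smash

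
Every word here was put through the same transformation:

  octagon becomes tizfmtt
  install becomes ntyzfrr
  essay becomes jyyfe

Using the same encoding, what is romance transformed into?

xtsftij

The shift depends on letter class: consonant c→i is +6, but vowel o→t is +5. Two shifts are in play — +5 for a/e/i/o/u, +6 for every other letter.
For romance: r(cons)+6=x, o(vowel)+5=t, m(cons)+6=s, a(vowel)+5=f, n(cons)+6=t, c(cons)+6=i, e(vowel)+5=j.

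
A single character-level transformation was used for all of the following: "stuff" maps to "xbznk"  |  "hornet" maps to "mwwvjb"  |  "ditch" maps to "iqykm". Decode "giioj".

It's a Vigenère-style cipher with numeric key [5,8]: position i shifts by key[i mod 2].
Undoing it on giioj: g−5=b, i−8=a, i−5=d, o−8=g, j−5=e.

badge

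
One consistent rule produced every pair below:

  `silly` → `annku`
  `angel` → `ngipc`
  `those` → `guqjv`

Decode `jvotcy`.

warmth

The word is reversed, then every letter is shifted forward by 2.
Decoding jvotcy: shift back: j−2=h, v−2=t, o−2=m, t−2=r, c−2=a, y−2=w → htmraw; then reverse → warmth.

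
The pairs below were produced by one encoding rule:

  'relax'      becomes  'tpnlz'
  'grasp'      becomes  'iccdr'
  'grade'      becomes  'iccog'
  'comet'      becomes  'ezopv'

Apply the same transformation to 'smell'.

Shifts by position in relax: pos 0: r→t (+2), pos 1: e→p (+11), pos 2: l→n (+2), pos 3: a→l (+11) — repeating every 2. A repeating key of period 2 is used — shifts +2, +11 over and over.
On smell: s+2=u, m+11=x, e+2=g, l+11=w, l+2=n.

uxgwn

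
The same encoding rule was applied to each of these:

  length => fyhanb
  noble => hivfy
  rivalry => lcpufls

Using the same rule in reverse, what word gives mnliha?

strong

Compare letters: l→f is +20, e→y is +20, n→h is +20 — a constant shift. Every letter moves 20 places later in the alphabet, wrapping around z→a.
Reversing it on mnliha: m−20=s, n−20=t, l−20=r, i−20=o, h−20=n, a−20=g.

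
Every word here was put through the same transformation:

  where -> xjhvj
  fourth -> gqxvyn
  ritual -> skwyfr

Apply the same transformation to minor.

nkqsw

In where: w→x is +1, h→j is +2, e→h is +3, r→v is +4 — the shift increases by 1 each position. The shift increases by 1 at each position, starting from +1: 1, 2, 3, ….
For minor: m+1=n, i+2=k, n+3=q, o+4=s, r+5=w.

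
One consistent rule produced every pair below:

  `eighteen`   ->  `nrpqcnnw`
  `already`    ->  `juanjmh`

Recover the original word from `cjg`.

Compare letters: e→n is +9, i→r is +9, g→p is +9 — a constant shift. This is a Caesar cipher with shift 9.
Reversing it on cjg: c−9=t, j−9=a, g−9=x.

tax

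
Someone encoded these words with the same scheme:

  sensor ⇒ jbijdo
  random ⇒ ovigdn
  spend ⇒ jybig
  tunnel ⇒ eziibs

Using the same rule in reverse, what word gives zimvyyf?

s(18)→j(9) and e(4)→b(1) fit y≡21x+21 (mod 26); the inverse of 21 mod 26 is 5. Treating letters as 0–25, the rule is x ↦ 21x + 21 (mod 26).
Undoing it on zimvyyf: z(25)→5·(25−21)≡20=u; i(8)→5·(8−21)≡13=n; m(12)→5·(12−21)≡7=h; v(21)→5·(21−21)≡0=a; y(24)→5·(24−21)≡15=p; y(24)→5·(24−21)≡15=p; f(5)→5·(5−21)≡24=y (all mod 26).

unhappy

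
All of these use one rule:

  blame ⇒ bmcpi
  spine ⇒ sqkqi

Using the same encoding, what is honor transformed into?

Letter i (0-indexed) is shifted by i+0, so successive shifts are 0, 1, 2, ….
On honor: h+0=h, o+1=p, n+2=p, o+3=r, r+4=v.

hpprv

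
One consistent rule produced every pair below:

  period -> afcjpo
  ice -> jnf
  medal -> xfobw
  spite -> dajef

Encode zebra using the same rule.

kfmcb

The shift depends on letter class: consonant p→a is +11, but vowel e→f is +1. Vowels shift forward by 1 and consonants shift forward by 11.
On zebra: z(cons)+11=k, e(vowel)+1=f, b(cons)+11=m, r(cons)+11=c, a(vowel)+1=b.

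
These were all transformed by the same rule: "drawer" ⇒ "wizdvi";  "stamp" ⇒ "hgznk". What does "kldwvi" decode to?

Each pair mirrors across the alphabet (d↔w, r↔i, a↔z): positions sum to 25. Letters are reflected about the middle of the alphabet (position → 25−position): Atbash.
Reversing it on kldwvi: k↔p, l↔o, d↔w, w↔d, v↔e, i↔r.

powder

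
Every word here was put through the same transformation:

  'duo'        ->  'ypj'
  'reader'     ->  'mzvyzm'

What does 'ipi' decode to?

Compare letters: d→y is +21, u→p is +21, o→j is +21 — a constant shift. Every letter moves 21 places later in the alphabet, wrapping around z→a.
Undoing it on ipi: i−21=n, p−21=u, i−21=n.

nun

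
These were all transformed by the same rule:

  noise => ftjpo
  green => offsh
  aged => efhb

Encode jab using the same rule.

cbk

The output letters match the input read backwards, each shifted +1: noise reversed is esion. The word is reversed, then every letter is shifted forward by 1.
Applying it to jab: reverse → baj; then shift: b+1=c, a+1=b, j+1=k.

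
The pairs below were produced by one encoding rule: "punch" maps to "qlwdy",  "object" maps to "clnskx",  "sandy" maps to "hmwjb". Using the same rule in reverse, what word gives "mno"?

fed

The output letters match the input read backwards, each shifted +9: punch reversed is hcnup. Two steps: reverse the string, then apply a Caesar shift of +9.
Decoding mno: shift back: m−9=d, n−9=e, o−9=f → def; then reverse → fed.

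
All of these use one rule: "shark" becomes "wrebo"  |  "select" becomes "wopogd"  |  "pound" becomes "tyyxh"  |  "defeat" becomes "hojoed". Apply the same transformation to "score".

wmsbi

Shifts by position in shark: pos 0: s→w (+4), pos 1: h→r (+10), pos 2: a→e (+4), pos 3: r→b (+10) — repeating every 2. The shifts repeat in a cycle of length 2: positions 0,1,… shift by +4, +10, then the pattern repeats.
Applying it to score: s+4=w, c+10=m, o+4=s, r+10=b, e+4=i.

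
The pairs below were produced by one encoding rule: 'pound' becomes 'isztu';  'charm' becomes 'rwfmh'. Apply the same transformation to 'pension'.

stnxsju

Two steps: reverse the string, then apply a Caesar shift of +5.
On pension: reverse → noisnep; then shift: n+5=s, o+5=t, i+5=n, s+5=x, n+5=s, e+5=j, p+5=u.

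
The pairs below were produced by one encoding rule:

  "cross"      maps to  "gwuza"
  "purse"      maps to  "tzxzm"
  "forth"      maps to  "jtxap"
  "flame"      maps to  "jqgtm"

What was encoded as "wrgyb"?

Each letter shifts forward by (position + 4), i.e. 4, 5, 6, … — the shift grows by one for each successive letter.
Undoing it on wrgyb: w−4=s, r−5=m, g−6=a, y−7=r, b−8=t.

smart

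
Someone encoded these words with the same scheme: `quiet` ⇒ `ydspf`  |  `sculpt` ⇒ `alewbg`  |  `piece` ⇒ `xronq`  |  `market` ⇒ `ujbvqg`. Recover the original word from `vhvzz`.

nylon

In quiet: q→y is +8, u→d is +9, i→s is +10, e→p is +11 — the shift increases by 1 each position. Each letter shifts forward by (position + 8), i.e. 8, 9, 10, … — the shift grows by one for each successive letter.
Reversing it on vhvzz: v−8=n, h−9=y, v−10=l, z−11=o, z−12=n.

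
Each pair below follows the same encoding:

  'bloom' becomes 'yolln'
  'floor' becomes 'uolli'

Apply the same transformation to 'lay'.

Each pair mirrors across the alphabet (b↔y, l↔o, o↔l): positions sum to 25. This is the alphabet-reversal cipher (Atbash): a becomes z, b becomes y, etc.
For lay: l↔o, a↔z, y↔b.

ozb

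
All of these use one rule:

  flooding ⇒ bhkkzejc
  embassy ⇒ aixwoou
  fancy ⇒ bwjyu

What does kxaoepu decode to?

obesity

Compare letters: f→b is +22, l→h is +22, o→k is +22 — a constant shift. This is a Caesar cipher with shift 22.
Decoding kxaoepu: k−22=o, x−22=b, a−22=e, o−22=s, e−22=i, p−22=t, u−22=y.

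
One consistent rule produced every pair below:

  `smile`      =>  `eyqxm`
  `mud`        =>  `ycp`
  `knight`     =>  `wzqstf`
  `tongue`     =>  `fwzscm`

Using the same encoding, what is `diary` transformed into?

Vowels shift forward by 8 and consonants shift forward by 12.
For diary: d(cons)+12=p, i(vowel)+8=q, a(vowel)+8=i, r(cons)+12=d, y(cons)+12=k.

pqidk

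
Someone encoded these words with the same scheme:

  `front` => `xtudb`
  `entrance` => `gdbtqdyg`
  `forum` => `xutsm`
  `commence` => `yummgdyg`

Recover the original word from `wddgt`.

inner

f(5)→x(23) and r(17)→t(19) fit y≡17x+16 (mod 26); the inverse of 17 mod 26 is 23. This is an affine cipher: with a=0,…,z=25, each position x becomes (17x+16) mod 26.
Reversing it on wddgt: w(22)→23·(22−16)≡8=i; d(3)→23·(3−16)≡13=n; d(3)→23·(3−16)≡13=n; g(6)→23·(6−16)≡4=e; t(19)→23·(19−16)≡17=r (all mod 26).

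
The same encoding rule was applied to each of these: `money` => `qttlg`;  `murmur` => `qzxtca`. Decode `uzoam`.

In money: m→q is +4, o→t is +5, n→t is +6, e→l is +7 — the shift increases by 1 each position. Each letter shifts forward by (position + 4), i.e. 4, 5, 6, … — the shift grows by one for each successive letter.
Decoding uzoam: u−4=q, z−5=u, o−6=i, a−7=t, m−8=e.

quite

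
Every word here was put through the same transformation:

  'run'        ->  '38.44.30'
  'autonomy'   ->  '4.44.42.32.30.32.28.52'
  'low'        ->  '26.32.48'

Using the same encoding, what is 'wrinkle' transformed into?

48.38.20.30.24.26.12

r(#18)→38 and u(#21)→44: differences scale by 2, so n = 2·pos + 2. Each letter becomes 2×(its alphabet position, a=1..z=26) + 2.
For wrinkle: w=23→48, r=18→38, i=9→20, n=14→30, k=11→24, l=12→26, e=5→12.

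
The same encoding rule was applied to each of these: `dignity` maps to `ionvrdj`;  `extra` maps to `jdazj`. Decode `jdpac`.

exist

Letter i (0-indexed) is shifted by i+5, so successive shifts are 5, 6, 7, ….
Reversing it on jdpac: j−5=e, d−6=x, p−7=i, a−8=s, c−9=t.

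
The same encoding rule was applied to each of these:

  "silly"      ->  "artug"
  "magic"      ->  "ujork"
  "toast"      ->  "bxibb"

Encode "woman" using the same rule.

exujv

Shifts by position in silly: pos 0: s→a (+8), pos 1: i→r (+9), pos 2: l→t (+8), pos 3: l→u (+9) — repeating every 2. A repeating key of period 2 is used — shifts +8, +9 over and over.
On woman: w+8=e, o+9=x, m+8=u, a+9=j, n+8=v.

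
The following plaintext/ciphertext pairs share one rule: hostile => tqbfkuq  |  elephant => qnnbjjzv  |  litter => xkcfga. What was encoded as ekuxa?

silly

Shifts by position in hostile: pos 0: h→t (+12), pos 1: o→q (+2), pos 2: s→b (+9), pos 3: t→f (+12), pos 4: i→k (+2), pos 5: l→u (+9) — repeating every 3. The shifts repeat in a cycle of length 3: positions 0,1,… shift by +12, +2, +9, then the pattern repeats.
Decoding ekuxa: e−12=s, k−2=i, u−9=l, x−12=l, a−2=y.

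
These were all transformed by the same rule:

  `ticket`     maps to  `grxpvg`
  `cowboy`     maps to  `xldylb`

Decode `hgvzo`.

Each pair mirrors across the alphabet (t↔g, i↔r, c↔x): positions sum to 25. Letters are reflected about the middle of the alphabet (position → 25−position): Atbash.
Undoing it on hgvzo: h↔s, g↔t, v↔e, z↔a, o↔l.

steal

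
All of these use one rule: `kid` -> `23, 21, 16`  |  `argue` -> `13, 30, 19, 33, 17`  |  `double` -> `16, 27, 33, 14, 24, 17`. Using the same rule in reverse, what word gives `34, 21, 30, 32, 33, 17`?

The number is (letter's place in the alphabet, a=1) + 12.
Decoding 34, 21, 30, 32, 33, 17: 34→(34−12)÷1=22=v, 21→(21−12)÷1=9=i, 30→(30−12)÷1=18=r, 32→(32−12)÷1=20=t, 33→(33−12)÷1=21=u, 17→(17−12)÷1=5=e.

virtue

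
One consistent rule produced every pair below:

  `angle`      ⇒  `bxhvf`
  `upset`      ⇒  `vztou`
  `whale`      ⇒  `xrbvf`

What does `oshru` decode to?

night

Shifts by position in angle: pos 0: a→b (+1), pos 1: n→x (+10), pos 2: g→h (+1), pos 3: l→v (+10) — repeating every 2. The shifts repeat in a cycle of length 2: positions 0,1,… shift by +1, +10, then the pattern repeats.
Decoding oshru: o−1=n, s−10=i, h−1=g, r−10=h, u−1=t.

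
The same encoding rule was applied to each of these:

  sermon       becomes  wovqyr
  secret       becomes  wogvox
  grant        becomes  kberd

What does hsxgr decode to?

ditch

Shifts by position in sermon: pos 0: s→w (+4), pos 1: e→o (+10), pos 2: r→v (+4), pos 3: m→q (+4), pos 4: o→y (+10), pos 5: n→r (+4) — repeating every 3. The shifts repeat in a cycle of length 3: positions 0,1,… shift by +4, +10, +4, then the pattern repeats.
Reversing it on hsxgr: h−4=d, s−10=i, x−4=t, g−4=c, r−10=h.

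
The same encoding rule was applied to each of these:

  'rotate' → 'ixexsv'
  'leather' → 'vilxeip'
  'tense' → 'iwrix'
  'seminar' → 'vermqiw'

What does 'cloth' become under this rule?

lxspg

Read the word backwards and shift each letter +4.
For cloth: reverse → htolc; then shift: h+4=l, t+4=x, o+4=s, l+4=p, c+4=g.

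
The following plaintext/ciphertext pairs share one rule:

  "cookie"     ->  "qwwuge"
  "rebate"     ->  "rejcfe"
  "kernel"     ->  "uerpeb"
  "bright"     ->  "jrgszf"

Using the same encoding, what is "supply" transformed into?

c(2)→q(16) and o(14)→w(22) fit y≡7x+2 (mod 26); the inverse of 7 mod 26 is 15. Each letter's alphabet position (a=0..z=25) is mapped through 7·x+2 mod 26 — an affine cipher.
On supply: s(18)→7·18+2≡24=y; u(20)→7·20+2≡12=m; p(15)→7·15+2≡3=d; p(15)→7·15+2≡3=d; l(11)→7·11+2≡1=b; y(24)→7·24+2≡14=o (all mod 26).

ymddbo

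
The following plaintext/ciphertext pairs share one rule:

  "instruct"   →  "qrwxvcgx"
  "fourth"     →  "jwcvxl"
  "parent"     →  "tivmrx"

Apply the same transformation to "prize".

tvqdm

The shift depends on letter class: consonant n→r is +4, but vowel i→q is +8. Vowels shift forward by 8 and consonants shift forward by 4.
On prize: p(cons)+4=t, r(cons)+4=v, i(vowel)+8=q, z(cons)+4=d, e(vowel)+8=m.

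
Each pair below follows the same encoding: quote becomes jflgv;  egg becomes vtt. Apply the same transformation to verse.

evihv

Each pair mirrors across the alphabet (q↔j, u↔f, o↔l): positions sum to 25. Each letter is replaced by its mirror in the alphabet: a↔z, b↔y, c↔x, and so on (the Atbash cipher).
For verse: v↔e, e↔v, r↔i, s↔h, e↔v.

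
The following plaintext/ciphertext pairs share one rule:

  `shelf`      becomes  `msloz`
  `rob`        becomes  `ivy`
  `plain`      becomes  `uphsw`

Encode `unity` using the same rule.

The output letters match the input read backwards, each shifted +7: shelf reversed is flehs. Read the word backwards and shift each letter +7.
On unity: reverse → ytinu; then shift: y+7=f, t+7=a, i+7=p, n+7=u, u+7=b.

fapub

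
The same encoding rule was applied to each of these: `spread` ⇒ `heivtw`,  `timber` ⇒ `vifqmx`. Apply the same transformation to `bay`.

The output letters match the input read backwards, each shifted +4: spread reversed is daerps. Two steps: reverse the string, then apply a Caesar shift of +4.
Applying it to bay: reverse → yab; then shift: y+4=c, a+4=e, b+4=f.

cef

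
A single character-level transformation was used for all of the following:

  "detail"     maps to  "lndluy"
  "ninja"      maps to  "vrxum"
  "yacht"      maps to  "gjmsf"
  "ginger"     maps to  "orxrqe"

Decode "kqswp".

The shift increases by 1 at each position, starting from +8: 8, 9, 10, ….
Undoing it on kqswp: k−8=c, q−9=h, s−10=i, w−11=l, p−12=d.

child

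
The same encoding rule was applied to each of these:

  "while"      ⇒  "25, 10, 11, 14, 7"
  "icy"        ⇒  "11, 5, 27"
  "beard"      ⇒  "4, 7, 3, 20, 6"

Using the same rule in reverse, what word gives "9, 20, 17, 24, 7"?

Each letter is replaced by its alphabet position (a=1..z=26) + 2.
Decoding 9, 20, 17, 24, 7: 9→(9−2)÷1=7=g, 20→(20−2)÷1=18=r, 17→(17−2)÷1=15=o, 24→(24−2)÷1=22=v, 7→(7−2)÷1=5=e.

grove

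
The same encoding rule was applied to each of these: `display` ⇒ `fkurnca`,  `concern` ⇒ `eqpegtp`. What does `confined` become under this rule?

eqphkpgf

Each letter is shifted forward by 2 in the alphabet (a Caesar shift of +2).
Applying it to confined: c+2=e, o+2=q, n+2=p, f+2=h, i+2=k, n+2=p, e+2=g, d+2=f.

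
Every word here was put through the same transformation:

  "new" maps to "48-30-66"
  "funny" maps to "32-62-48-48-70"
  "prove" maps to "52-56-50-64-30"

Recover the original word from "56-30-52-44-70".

reply

n(#14)→48 and e(#5)→30: differences scale by 2, so n = 2·pos + 20. Each letter becomes 2×(its alphabet position, a=1..z=26) + 20.
Decoding 56-30-52-44-70: 56→(56−20)÷2=18=r, 30→(30−20)÷2=5=e, 52→(52−20)÷2=16=p, 44→(44−20)÷2=12=l, 70→(70−20)÷2=25=y.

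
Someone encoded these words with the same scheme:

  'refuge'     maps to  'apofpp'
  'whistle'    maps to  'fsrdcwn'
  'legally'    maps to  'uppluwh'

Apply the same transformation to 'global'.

pwxmjw

Shifts by position in refuge: pos 0: r→a (+9), pos 1: e→p (+11), pos 2: f→o (+9), pos 3: u→f (+11) — repeating every 2. It's a Vigenère-style cipher with numeric key [9,11]: position i shifts by key[i mod 2].
On global: g+9=p, l+11=w, o+9=x, b+11=m, a+9=j, l+11=w.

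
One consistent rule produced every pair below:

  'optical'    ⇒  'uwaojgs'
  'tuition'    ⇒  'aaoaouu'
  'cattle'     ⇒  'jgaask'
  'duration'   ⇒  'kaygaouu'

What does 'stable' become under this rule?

The shift depends on letter class: consonant p→w is +7, but vowel o→u is +6. Vowels shift forward by 6 and consonants shift forward by 7.
Applying it to stable: s(cons)+7=z, t(cons)+7=a, a(vowel)+6=g, b(cons)+7=i, l(cons)+7=s, e(vowel)+6=k.

zagisk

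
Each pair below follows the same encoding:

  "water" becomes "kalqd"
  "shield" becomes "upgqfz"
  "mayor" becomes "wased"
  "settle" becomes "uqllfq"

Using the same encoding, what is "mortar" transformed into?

Treating letters as 0–25, the rule is x ↦ 17x + 0 (mod 26).
For mortar: m(12)→17·12+0≡22=w; o(14)→17·14+0≡4=e; r(17)→17·17+0≡3=d; t(19)→17·19+0≡11=l; a(0)→17·0+0≡0=a; r(17)→17·17+0≡3=d (all mod 26).

wedlad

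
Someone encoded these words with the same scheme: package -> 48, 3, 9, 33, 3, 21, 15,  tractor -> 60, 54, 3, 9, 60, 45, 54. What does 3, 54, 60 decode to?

art

Each letter becomes 3×(its alphabet position, a=1..z=26).
Decoding 3, 54, 60: 3→(3−0)÷3=1=a, 54→(54−0)÷3=18=r, 60→(60−0)÷3=20=t.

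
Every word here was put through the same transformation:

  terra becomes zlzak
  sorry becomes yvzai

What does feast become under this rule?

llibd

Each letter shifts forward by (position + 6), i.e. 6, 7, 8, … — the shift grows by one for each successive letter.
On feast: f+6=l, e+7=l, a+8=i, s+9=b, t+10=d.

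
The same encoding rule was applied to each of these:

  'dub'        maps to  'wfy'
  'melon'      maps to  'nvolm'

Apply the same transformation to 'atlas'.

zgozh

Letters are reflected about the middle of the alphabet (position → 25−position): Atbash.
On atlas: a↔z, t↔g, l↔o, a↔z, s↔h.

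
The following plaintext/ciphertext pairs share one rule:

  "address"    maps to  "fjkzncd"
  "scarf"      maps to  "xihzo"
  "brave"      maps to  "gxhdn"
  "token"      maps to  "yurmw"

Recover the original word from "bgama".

In address: a→f is +5, d→j is +6, d→k is +7, r→z is +8 — the shift increases by 1 each position. The shift increases by 1 at each position, starting from +5: 5, 6, 7, ….
Reversing it on bgama: b−5=w, g−6=a, a−7=t, m−8=e, a−9=r.

water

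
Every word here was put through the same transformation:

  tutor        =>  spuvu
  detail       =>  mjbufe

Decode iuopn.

month

The output letters match the input read backwards, each shifted +1: tutor reversed is rotut. The word is reversed, then every letter is shifted forward by 1.
Undoing it on iuopn: shift back: i−1=h, u−1=t, o−1=n, p−1=o, n−1=m → htnom; then reverse → month.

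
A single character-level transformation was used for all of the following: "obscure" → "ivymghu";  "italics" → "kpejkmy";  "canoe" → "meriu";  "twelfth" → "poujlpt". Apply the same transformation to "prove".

o(14)→i(8) and b(1)→v(21) fit y≡17x+4 (mod 26); the inverse of 17 mod 26 is 23. Treating letters as 0–25, the rule is x ↦ 17x + 4 (mod 26).
For prove: p(15)→17·15+4≡25=z; r(17)→17·17+4≡7=h; o(14)→17·14+4≡8=i; v(21)→17·21+4≡23=x; e(4)→17·4+4≡20=u (all mod 26).

zhixu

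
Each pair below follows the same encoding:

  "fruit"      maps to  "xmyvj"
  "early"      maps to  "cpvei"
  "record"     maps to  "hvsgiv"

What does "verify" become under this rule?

cjmviz

The word is reversed, then every letter is shifted forward by 4.
For verify: reverse → yfirev; then shift: y+4=c, f+4=j, i+4=m, r+4=v, e+4=i, v+4=z.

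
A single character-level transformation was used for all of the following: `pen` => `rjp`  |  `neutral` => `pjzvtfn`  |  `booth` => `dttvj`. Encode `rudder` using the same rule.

The rule splits by letter class: vowels +5, consonants +2.
On rudder: r(cons)+2=t, u(vowel)+5=z, d(cons)+2=f, d(cons)+2=f, e(vowel)+5=j, r(cons)+2=t.

tzffjt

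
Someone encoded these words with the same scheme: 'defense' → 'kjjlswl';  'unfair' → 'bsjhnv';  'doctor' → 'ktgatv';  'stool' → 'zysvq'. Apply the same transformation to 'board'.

It's a Vigenère-style cipher with numeric key [7,5,4]: position i shifts by key[i mod 3].
On board: b+7=i, o+5=t, a+4=e, r+7=y, d+5=i.

iteyi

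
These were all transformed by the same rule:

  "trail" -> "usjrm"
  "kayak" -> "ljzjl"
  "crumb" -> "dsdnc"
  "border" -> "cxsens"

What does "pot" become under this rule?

qxu

The shift depends on letter class: consonant t→u is +1, but vowel a→j is +9. Vowels shift forward by 9 and consonants shift forward by 1.
Applying it to pot: p(cons)+1=q, o(vowel)+9=x, t(cons)+1=u.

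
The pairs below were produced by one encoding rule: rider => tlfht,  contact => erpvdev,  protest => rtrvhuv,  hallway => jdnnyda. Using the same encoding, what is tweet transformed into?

vyhhv

Vowels shift forward by 3 and consonants shift forward by 2.
On tweet: t(cons)+2=v, w(cons)+2=y, e(vowel)+3=h, e(vowel)+3=h, t(cons)+2=v.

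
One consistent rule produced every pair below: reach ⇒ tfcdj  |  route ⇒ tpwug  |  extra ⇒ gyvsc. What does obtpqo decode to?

maroon

Shifts by position in reach: pos 0: r→t (+2), pos 1: e→f (+1), pos 2: a→c (+2), pos 3: c→d (+1) — repeating every 2. It's a Vigenère-style cipher with numeric key [2,1]: position i shifts by key[i mod 2].
Undoing it on obtpqo: o−2=m, b−1=a, t−2=r, p−1=o, q−2=o, o−1=n.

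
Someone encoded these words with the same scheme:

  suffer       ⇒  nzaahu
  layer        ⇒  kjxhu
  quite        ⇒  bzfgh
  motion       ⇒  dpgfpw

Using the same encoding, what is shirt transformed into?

nmfug

s(18)→n(13) and u(20)→z(25) fit y≡19x+9 (mod 26); the inverse of 19 mod 26 is 11. Treating letters as 0–25, the rule is x ↦ 19x + 9 (mod 26).
For shirt: s(18)→19·18+9≡13=n; h(7)→19·7+9≡12=m; i(8)→19·8+9≡5=f; r(17)→19·17+9≡20=u; t(19)→19·19+9≡6=g (all mod 26).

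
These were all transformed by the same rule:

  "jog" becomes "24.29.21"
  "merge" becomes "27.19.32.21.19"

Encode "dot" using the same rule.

18.29.34

Letters become their 1-based position plus 14 (so a→15, b→16, …).
For dot: d=4→18, o=15→29, t=20→34.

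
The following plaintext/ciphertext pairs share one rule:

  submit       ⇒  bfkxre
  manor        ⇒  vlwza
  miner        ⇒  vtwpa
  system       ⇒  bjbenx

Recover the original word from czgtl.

It's a Vigenère-style cipher with numeric key [9,11]: position i shifts by key[i mod 2].
Reversing it on czgtl: c−9=t, z−11=o, g−9=x, t−11=i, l−9=c.

toxic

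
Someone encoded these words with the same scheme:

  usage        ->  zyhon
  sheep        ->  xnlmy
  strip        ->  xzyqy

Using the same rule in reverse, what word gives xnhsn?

The shift increases by 1 at each position, starting from +5: 5, 6, 7, ….
Decoding xnhsn: x−5=s, n−6=h, h−7=a, s−8=k, n−9=e.

shake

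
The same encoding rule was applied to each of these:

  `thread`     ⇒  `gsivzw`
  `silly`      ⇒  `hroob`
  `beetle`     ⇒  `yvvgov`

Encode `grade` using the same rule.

tizwv

Letters are reflected about the middle of the alphabet (position → 25−position): Atbash.
Applying it to grade: g↔t, r↔i, a↔z, d↔w, e↔v.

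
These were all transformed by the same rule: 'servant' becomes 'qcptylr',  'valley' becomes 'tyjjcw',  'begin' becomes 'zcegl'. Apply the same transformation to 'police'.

nmjgac

Compare letters: s→q is +24, e→c is +24, r→p is +24 — a constant shift. It's a constant shift of +24 (ROT24).
On police: p+24=n, o+24=m, l+24=j, i+24=g, c+24=a, e+24=c.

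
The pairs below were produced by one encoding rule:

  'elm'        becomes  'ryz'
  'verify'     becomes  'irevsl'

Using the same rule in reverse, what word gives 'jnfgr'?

waste

Every letter moves 13 places later in the alphabet, wrapping around z→a.
Reversing it on jnfgr: j−13=w, n−13=a, f−13=s, g−13=t, r−13=e.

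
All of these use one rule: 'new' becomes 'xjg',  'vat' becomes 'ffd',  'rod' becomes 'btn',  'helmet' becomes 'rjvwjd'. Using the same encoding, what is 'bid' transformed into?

The shift depends on letter class: consonant n→x is +10, but vowel e→j is +5. Two shifts are in play — +5 for a/e/i/o/u, +10 for every other letter.
Applying it to bid: b(cons)+10=l, i(vowel)+5=n, d(cons)+10=n.

lnn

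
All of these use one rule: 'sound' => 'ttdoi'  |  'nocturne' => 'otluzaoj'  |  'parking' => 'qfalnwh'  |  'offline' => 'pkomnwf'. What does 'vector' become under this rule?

wjluta

Shifts by position in sound: pos 0: s→t (+1), pos 1: o→t (+5), pos 2: u→d (+9), pos 3: n→o (+1), pos 4: d→i (+5) — repeating every 3. The shifts repeat in a cycle of length 3: positions 0,1,… shift by +1, +5, +9, then the pattern repeats.
Applying it to vector: v+1=w, e+5=j, c+9=l, t+1=u, o+5=t, r+9=a.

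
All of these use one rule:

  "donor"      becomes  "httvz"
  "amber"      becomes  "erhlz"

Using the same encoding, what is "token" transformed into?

In donor: d→h is +4, o→t is +5, n→t is +6, o→v is +7 — the shift increases by 1 each position. Letter i (0-indexed) is shifted by i+4, so successive shifts are 4, 5, 6, ….
For token: t+4=x, o+5=t, k+6=q, e+7=l, n+8=v.

xtqlv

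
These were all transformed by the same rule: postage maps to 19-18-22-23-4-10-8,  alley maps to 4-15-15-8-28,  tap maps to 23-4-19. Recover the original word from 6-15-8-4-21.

p is letter #16 and maps to 19: an offset of 3. The number is (letter's place in the alphabet, a=1) + 3.
Reversing it on 6-15-8-4-21: 6→(6−3)÷1=3=c, 15→(15−3)÷1=12=l, 8→(8−3)÷1=5=e, 4→(4−3)÷1=1=a, 21→(21−3)÷1=18=r.

clear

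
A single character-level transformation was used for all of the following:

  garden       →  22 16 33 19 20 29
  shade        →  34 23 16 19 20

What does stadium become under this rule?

g is letter #7 and maps to 22: an offset of 15. Letters become their 1-based position plus 15 (so a→16, b→17, …).
Applying it to stadium: s=19→34, t=20→35, a=1→16, d=4→19, i=9→24, u=21→36, m=13→28.

34 35 16 19 24 36 28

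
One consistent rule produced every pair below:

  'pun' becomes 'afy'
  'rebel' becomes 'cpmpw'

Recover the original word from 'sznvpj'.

Compare letters: p→a is +11, u→f is +11, n→y is +11 — a constant shift. It's a constant shift of +11 (ROT11).
Decoding sznvpj: s−11=h, z−11=o, n−11=c, v−11=k, p−11=e, j−11=y.

hockey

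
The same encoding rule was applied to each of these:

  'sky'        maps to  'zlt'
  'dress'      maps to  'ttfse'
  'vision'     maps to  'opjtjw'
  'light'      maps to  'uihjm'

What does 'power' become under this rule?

sfxpq

Read the word backwards and shift each letter +1.
On power: reverse → rewop; then shift: r+1=s, e+1=f, w+1=x, o+1=p, p+1=q.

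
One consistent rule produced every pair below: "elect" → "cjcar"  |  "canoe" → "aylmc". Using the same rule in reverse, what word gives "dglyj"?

final

Each letter is shifted forward by 24 in the alphabet (a Caesar shift of +24).
Decoding dglyj: d−24=f, g−24=i, l−24=n, y−24=a, j−24=l.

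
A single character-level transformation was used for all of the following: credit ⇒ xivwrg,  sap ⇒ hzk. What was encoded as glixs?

Each pair mirrors across the alphabet (c↔x, r↔i, e↔v): positions sum to 25. Letters are reflected about the middle of the alphabet (position → 25−position): Atbash.
Undoing it on glixs: g↔t, l↔o, i↔r, x↔c, s↔h.

torch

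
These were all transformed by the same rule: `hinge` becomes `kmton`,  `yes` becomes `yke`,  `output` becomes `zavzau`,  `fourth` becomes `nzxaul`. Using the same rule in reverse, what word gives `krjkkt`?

The output letters match the input read backwards, each shifted +6: hinge reversed is egnih. Read the word backwards and shift each letter +6.
Undoing it on krjkkt: shift back: k−6=e, r−6=l, j−6=d, k−6=e, k−6=e, t−6=n → eldeen; then reverse → needle.

needle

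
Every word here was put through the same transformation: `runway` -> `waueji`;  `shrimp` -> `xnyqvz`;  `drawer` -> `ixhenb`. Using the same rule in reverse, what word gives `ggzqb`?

In runway: r→w is +5, u→a is +6, n→u is +7, w→e is +8 — the shift increases by 1 each position. Letter i (0-indexed) is shifted by i+5, so successive shifts are 5, 6, 7, ….
Decoding ggzqb: g−5=b, g−6=a, z−7=s, q−8=i, b−9=s.

basis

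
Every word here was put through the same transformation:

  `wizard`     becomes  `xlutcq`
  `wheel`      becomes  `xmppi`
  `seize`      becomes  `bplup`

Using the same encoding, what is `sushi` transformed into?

bzbml

w(22)→x(23) and i(8)→l(11) fit y≡25x+19 (mod 26); the inverse of 25 mod 26 is 25. This is an affine cipher: with a=0,…,z=25, each position x becomes (25x+19) mod 26.
On sushi: s(18)→25·18+19≡1=b; u(20)→25·20+19≡25=z; s(18)→25·18+19≡1=b; h(7)→25·7+19≡12=m; i(8)→25·8+19≡11=l (all mod 26).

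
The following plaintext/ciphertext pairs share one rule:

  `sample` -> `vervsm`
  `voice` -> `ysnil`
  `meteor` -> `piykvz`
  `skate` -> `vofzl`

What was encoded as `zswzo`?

worth

Each letter shifts forward by (position + 3), i.e. 3, 4, 5, … — the shift grows by one for each successive letter.
Decoding zswzo: z−3=w, s−4=o, w−5=r, z−6=t, o−7=h.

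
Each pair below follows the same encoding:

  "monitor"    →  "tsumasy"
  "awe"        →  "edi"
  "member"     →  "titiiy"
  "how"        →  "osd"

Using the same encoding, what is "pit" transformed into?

The shift depends on letter class: consonant m→t is +7, but vowel o→s is +4. Two shifts are in play — +4 for a/e/i/o/u, +7 for every other letter.
On pit: p(cons)+7=w, i(vowel)+4=m, t(cons)+7=a.

wma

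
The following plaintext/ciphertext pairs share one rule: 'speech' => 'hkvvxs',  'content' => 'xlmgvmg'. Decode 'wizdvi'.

Each pair mirrors across the alphabet (s↔h, p↔k, e↔v): positions sum to 25. Letters are reflected about the middle of the alphabet (position → 25−position): Atbash.
Decoding wizdvi: w↔d, i↔r, z↔a, d↔w, v↔e, i↔r.

drawer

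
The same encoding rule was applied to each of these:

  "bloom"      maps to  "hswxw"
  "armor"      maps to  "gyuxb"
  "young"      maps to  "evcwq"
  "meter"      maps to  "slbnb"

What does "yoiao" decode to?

share

In bloom: b→h is +6, l→s is +7, o→w is +8, o→x is +9 — the shift increases by 1 each position. Letter i (0-indexed) is shifted by i+6, so successive shifts are 6, 7, 8, ….
Decoding yoiao: y−6=s, o−7=h, i−8=a, a−9=r, o−10=e.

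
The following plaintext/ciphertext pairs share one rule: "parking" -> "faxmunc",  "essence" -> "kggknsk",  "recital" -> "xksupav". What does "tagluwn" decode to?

fashion

p(15)→f(5) and a(0)→a(0) fit y≡9x+0 (mod 26); the inverse of 9 mod 26 is 3. This is an affine cipher: with a=0,…,z=25, each position x becomes (9x+0) mod 26.
Decoding tagluwn: t(19)→3·(19−0)≡5=f; a(0)→3·(0−0)≡0=a; g(6)→3·(6−0)≡18=s; l(11)→3·(11−0)≡7=h; u(20)→3·(20−0)≡8=i; w(22)→3·(22−0)≡14=o; n(13)→3·(13−0)≡13=n (all mod 26).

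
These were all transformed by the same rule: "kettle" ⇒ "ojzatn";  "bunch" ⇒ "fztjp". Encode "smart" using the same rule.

Letter i (0-indexed) is shifted by i+4, so successive shifts are 4, 5, 6, ….
For smart: s+4=w, m+5=r, a+6=g, r+7=y, t+8=b.

wrgyb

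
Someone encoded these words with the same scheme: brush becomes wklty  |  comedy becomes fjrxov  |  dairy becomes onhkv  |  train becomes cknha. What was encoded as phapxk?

b(1)→w(22) and r(17)→k(10) fit y≡9x+13 (mod 26); the inverse of 9 mod 26 is 3. Treating letters as 0–25, the rule is x ↦ 9x + 13 (mod 26).
Undoing it on phapxk: p(15)→3·(15−13)≡6=g; h(7)→3·(7−13)≡8=i; a(0)→3·(0−13)≡13=n; p(15)→3·(15−13)≡6=g; x(23)→3·(23−13)≡4=e; k(10)→3·(10−13)≡17=r (all mod 26).

ginger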